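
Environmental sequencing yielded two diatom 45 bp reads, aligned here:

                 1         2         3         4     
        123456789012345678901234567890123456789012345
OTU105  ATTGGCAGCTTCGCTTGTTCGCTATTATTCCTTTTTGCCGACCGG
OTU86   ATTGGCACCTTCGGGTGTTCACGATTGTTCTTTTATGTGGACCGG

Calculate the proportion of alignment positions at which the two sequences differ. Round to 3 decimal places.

Differing sites — 8:G/C; 14:C/G; 15:T/G; 21:G/A; 23:T/G; 27:A/G; 31:C/T; 35:T/A; 38:C/T; 39:C/G.
There are 10 differences over 45 sites, so p = 10/45 = 0.222.

0.222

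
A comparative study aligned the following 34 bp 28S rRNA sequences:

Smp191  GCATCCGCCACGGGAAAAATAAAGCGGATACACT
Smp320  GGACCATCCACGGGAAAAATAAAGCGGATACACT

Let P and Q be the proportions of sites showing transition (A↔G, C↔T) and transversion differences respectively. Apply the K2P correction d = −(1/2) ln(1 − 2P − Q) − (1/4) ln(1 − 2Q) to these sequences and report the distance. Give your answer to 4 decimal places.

Mismatches occur at site 2 (C↔G, transversion), site 4 (T↔C, transition), site 6 (C↔A, transversion), site 7 (G↔T, transversion).
Of the 4 differences, 1 transition and 3 transversions over 34 sites: P = 1/34 = 0.029412, Q = 3/34 = 0.088235.
d = −0.5·ln(0.852941) − 0.25·ln(0.823530) = −0.5·(-0.159065) − 0.25·(-0.194155) = 0.1281.

0.1281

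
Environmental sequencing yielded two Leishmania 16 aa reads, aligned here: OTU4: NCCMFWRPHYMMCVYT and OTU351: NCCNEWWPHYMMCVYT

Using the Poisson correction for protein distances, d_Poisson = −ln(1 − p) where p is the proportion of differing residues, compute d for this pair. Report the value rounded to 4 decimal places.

The sequences differ at positions 4 (M/N), 5 (F/E), 7 (R/W).
p = 3/16 = 0.187500.
d = −ln(1 − 0.187500) = −ln(0.812500) = 0.2076.

0.2076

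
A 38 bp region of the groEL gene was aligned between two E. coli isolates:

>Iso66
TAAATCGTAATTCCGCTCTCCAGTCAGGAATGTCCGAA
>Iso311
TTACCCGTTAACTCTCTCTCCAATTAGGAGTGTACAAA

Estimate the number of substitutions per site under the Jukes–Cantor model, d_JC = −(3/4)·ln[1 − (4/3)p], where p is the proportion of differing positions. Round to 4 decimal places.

Differing sites — 2:A/T; 4:A/C; 5:T/C; 9:A/T; 11:T/A; 12:T/C; 13:C/T; 15:G/T; 23:G/A; 25:C/T; 30:A/G; 34:C/A; 36:G/A.
p = 13/38 = 0.342105.
d = −0.75 · ln(1 − (4/3)·0.342105) = −0.75 · ln(0.543860) = −0.75 · (-0.609063) = 0.4568.

0.4568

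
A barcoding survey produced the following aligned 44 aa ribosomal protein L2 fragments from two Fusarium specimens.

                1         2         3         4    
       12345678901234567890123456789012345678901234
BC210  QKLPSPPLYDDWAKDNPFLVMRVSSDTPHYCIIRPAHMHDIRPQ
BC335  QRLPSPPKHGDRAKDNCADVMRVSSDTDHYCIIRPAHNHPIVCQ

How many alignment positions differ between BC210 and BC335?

The sequences differ at positions 2 (K/R), 8 (L/K), 9 (Y/H), 10 (D/G), 12 (W/R), 17 (P/C), 18 (F/A), 19 (L/D), 28 (P/D), 38 (M/N), 40 (D/P), 42 (R/V), 43 (P/C).
That gives 13 mismatches out of 44 aligned sites, so the Hamming distance is 13.

13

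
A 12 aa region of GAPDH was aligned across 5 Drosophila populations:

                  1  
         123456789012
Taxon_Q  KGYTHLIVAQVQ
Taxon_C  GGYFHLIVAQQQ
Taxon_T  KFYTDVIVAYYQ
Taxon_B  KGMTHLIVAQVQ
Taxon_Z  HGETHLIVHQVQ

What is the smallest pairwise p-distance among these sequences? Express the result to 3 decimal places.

Pairwise Hamming distances:
  Taxon_Q vs Taxon_C: 3
  Taxon_Q vs Taxon_T: 5
  Taxon_Q vs Taxon_B: 1
  Taxon_Q vs Taxon_Z: 3
  Taxon_C vs Taxon_T: 7
  Taxon_C vs Taxon_B: 4
  Taxon_C vs Taxon_Z: 5
  Taxon_T vs Taxon_B: 6
  Taxon_T vs Taxon_Z: 8
  Taxon_B vs Taxon_Z: 3
The smallest is 1 mismatch, between Taxon_Q and Taxon_B; p = 1/12 = 0.083.

0.083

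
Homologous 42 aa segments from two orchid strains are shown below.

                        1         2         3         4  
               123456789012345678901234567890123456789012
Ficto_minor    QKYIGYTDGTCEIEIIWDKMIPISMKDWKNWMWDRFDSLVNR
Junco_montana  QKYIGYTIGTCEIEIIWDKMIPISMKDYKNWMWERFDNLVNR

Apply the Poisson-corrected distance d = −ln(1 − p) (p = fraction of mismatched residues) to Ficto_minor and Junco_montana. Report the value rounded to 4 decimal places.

0.1001

Differing sites — 8:D/I; 28:W/Y; 34:D/E; 38:S/N.
p = 4/42 = 0.095238.
d = −ln(1 − 0.095238) = −ln(0.904762) = 0.1001.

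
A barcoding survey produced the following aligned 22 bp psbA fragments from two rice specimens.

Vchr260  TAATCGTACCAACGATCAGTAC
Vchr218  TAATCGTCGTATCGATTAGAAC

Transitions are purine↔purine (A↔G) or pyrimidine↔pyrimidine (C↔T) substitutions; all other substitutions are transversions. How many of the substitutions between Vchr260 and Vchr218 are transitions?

The sequences differ at positions 8 (A/C, transversion), 9 (C/G, transversion), 10 (C/T, transition), 12 (A/T, transversion), 17 (C/T, transition), 20 (T/A, transversion).
Of the 6 differences, 2 transitions and 4 transversions, so the answer is 2.

2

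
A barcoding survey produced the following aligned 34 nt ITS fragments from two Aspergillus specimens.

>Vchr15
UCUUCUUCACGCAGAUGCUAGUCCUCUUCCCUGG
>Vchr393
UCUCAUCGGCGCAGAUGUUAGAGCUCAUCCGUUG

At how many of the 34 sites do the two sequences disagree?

Differing sites — 4:U/C; 5:C/A; 7:U/C; 8:C/G; 9:A/G; 18:C/U; 22:U/A; 23:C/G; 27:U/A; 31:C/G; 33:G/U.
That gives 11 mismatches out of 34 aligned sites, so the Hamming distance is 11.

11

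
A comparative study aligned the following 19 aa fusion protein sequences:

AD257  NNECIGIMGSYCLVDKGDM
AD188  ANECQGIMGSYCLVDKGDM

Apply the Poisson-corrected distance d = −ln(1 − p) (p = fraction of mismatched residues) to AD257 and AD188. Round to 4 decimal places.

0.1112

Differing sites — 1:N/A; 5:I/Q.
p = 2/19 = 0.105263.
d = −ln(1 − 0.105263) = −ln(0.894737) = 0.1112.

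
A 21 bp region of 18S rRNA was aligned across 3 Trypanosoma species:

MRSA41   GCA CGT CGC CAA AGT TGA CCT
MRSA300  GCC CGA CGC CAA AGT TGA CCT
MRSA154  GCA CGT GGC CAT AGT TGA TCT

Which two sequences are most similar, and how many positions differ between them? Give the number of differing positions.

Pairwise Hamming distances:
  MRSA41 vs MRSA300: 2
  MRSA41 vs MRSA154: 3
  MRSA300 vs MRSA154: 5
The smallest is 2, between MRSA41 and MRSA300.

2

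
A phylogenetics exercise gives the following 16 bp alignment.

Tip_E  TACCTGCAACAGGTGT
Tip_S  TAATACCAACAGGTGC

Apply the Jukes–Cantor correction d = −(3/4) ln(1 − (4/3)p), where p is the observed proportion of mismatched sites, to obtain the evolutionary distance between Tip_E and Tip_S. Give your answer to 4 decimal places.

Differing sites — 3:C/A; 4:C/T; 5:T/A; 6:G/C; 16:T/C.
p = 5/16 = 0.312500.
d = −0.75 · ln(1 − (4/3)·0.312500) = −0.75 · ln(0.583333) = −0.75 · (-0.538997) = 0.4042.

0.4042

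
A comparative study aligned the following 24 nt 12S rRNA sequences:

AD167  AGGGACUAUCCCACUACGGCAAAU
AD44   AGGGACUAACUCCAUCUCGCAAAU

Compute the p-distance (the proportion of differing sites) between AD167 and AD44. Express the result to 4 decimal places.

The sequences differ at positions 9 (U/A), 11 (C/U), 13 (A/C), 14 (C/A), 16 (A/C), 17 (C/U), 18 (G/C).
There are 7 differences over 24 sites, so p = 7/24 = 0.2917.

0.2917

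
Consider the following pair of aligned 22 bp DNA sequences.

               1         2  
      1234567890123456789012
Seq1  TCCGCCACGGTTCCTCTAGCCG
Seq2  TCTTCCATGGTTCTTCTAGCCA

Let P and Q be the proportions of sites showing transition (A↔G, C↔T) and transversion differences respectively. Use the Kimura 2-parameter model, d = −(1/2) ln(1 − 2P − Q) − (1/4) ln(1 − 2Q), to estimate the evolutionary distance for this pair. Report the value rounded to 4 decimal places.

0.2869

Mismatches occur at site 3 (C/T, transition), site 4 (G/T, transversion), site 8 (C/T, transition), site 14 (C/T, transition), site 22 (G/A, transition).
Of the 5 differences, 4 transitions and 1 transversion over 22 sites: P = 4/22 = 0.181818, Q = 1/22 = 0.045455.
d = −0.5·ln(0.590909) − 0.25·ln(0.909090) = −0.5·(-0.526093) − 0.25·(-0.095311) = 0.2869.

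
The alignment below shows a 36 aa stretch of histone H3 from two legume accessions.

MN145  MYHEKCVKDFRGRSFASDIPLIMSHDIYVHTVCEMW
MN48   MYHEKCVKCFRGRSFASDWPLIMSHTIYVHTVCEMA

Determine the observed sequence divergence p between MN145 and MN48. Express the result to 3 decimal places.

0.111

The sequences differ at positions 9 (D/C), 19 (I/W), 26 (D/T), 36 (W/A).
There are 4 differences over 36 sites, so p = 4/36 = 0.111.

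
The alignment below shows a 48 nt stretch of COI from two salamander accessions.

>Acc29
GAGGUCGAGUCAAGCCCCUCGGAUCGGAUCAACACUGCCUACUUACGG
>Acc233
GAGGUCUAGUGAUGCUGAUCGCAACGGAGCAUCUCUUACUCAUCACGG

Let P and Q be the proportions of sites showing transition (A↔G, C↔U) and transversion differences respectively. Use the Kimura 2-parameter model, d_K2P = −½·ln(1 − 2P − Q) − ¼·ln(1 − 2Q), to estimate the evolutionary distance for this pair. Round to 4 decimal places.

Differing sites — 7:G/U (Tv); 11:C/G (Tv); 13:A/U (Tv); 16:C/U (Ti); 17:C/G (Tv); 18:C/A (Tv); 22:G/C (Tv); 24:U/A (Tv); 29:U/G (Tv); 32:A/U (Tv); 34:A/U (Tv); 37:G/U (Tv); 38:C/A (Tv); 41:A/C (Tv); 42:C/A (Tv); 44:U/C (Ti).
Of the 16 differences, 2 transitions and 14 transversions over 48 sites: P = 2/48 = 0.041667, Q = 14/48 = 0.291667.
d = −0.5·ln(0.624999) − 0.25·ln(0.416666) = −0.5·(-0.470005) − 0.25·(-0.875470) = 0.4539.

0.4539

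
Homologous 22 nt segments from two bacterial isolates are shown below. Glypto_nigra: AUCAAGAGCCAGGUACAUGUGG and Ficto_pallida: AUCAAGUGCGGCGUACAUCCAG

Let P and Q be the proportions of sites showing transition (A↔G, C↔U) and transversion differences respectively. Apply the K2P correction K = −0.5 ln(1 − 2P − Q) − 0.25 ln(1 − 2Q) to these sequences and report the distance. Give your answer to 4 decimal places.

The sequences differ at positions 7 (A/U, transversion), 10 (C/G, transversion), 11 (A/G, transition), 12 (G/C, transversion), 19 (G/C, transversion), 20 (U/C, transition), 21 (G/A, transition).
Of the 7 differences, 3 transitions and 4 transversions over 22 sites: P = 3/22 = 0.136364, Q = 4/22 = 0.181818.
d = −0.5·ln(0.545454) − 0.25·ln(0.636364) = −0.5·(-0.606137) − 0.25·(-0.451985) = 0.4161.

0.4161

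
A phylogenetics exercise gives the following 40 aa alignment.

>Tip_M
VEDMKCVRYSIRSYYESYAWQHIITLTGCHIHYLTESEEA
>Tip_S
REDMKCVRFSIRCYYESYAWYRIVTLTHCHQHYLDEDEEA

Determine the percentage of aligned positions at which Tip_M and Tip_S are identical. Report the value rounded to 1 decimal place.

75.0%

Differing sites — 1:V/R; 9:Y/F; 13:S/C; 21:Q/Y; 22:H/R; 24:I/V; 28:G/H; 31:I/Q; 35:T/D; 37:S/D.
30 of the 40 sites match, so the percent identity is 30/40 × 100 = 75.0%.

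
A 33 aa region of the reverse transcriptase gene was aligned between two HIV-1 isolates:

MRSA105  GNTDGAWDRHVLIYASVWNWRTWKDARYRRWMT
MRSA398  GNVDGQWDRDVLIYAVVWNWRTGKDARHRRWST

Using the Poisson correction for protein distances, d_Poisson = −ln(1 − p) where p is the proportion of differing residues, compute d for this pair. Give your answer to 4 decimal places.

Differing sites — 3:T/V; 6:A/Q; 10:H/D; 16:S/V; 23:W/G; 28:Y/H; 32:M/S.
p = 7/33 = 0.212121.
d = −ln(1 − 0.212121) = −ln(0.787879) = 0.2384.

0.2384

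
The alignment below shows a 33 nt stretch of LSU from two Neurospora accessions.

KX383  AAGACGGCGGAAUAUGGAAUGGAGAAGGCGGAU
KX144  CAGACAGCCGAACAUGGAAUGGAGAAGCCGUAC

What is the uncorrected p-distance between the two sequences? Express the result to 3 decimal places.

0.212

The sequences differ at positions 1 (A/C), 6 (G/A), 9 (G/C), 13 (U/C), 28 (G/C), 31 (G/U), 33 (U/C).
There are 7 differences over 33 sites, so p = 7/33 = 0.212.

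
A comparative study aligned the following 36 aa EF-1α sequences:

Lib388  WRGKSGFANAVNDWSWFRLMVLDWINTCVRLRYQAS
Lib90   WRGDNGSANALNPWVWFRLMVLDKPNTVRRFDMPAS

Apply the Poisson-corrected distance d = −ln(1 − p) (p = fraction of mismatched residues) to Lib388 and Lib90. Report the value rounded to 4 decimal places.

The sequences differ at positions 4 (K/D), 5 (S/N), 7 (F/S), 11 (V/L), 13 (D/P), 15 (S/V), 24 (W/K), 25 (I/P), 28 (C/V), 29 (V/R), 31 (L/F), 32 (R/D), 33 (Y/M), 34 (Q/P).
p = 14/36 = 0.388889.
d = −ln(1 − 0.388889) = −ln(0.611111) = 0.4925.

0.4925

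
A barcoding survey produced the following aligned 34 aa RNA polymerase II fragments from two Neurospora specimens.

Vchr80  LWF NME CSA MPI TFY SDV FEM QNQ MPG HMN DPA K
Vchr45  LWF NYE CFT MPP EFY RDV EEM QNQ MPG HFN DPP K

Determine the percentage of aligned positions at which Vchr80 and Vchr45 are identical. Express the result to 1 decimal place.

73.5%

The sequences differ at positions 5 (M/Y), 8 (S/F), 9 (A/T), 12 (I/P), 13 (T/E), 16 (S/R), 19 (F/E), 29 (M/F), 33 (A/P).
25 of the 34 sites match, so the percent identity is 25/34 × 100 = 73.5%.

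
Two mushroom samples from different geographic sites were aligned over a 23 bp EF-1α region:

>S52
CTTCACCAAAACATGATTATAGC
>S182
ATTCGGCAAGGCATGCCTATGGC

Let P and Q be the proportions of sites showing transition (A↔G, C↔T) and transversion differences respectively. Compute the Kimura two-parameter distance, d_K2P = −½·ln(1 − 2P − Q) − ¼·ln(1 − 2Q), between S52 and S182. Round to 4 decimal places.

The sequences differ at positions 1 (C/A, transversion), 5 (A/G, transition), 6 (C/G, transversion), 10 (A/G, transition), 11 (A/G, transition), 16 (A/C, transversion), 17 (T/C, transition), 21 (A/G, transition).
Of the 8 differences, 5 transitions and 3 transversions over 23 sites: P = 5/23 = 0.217391, Q = 3/23 = 0.130435.
d = −0.5·ln(0.434783) − 0.25·ln(0.739130) = −0.5·(-0.832908) − 0.25·(-0.302281) = 0.4920.

0.4920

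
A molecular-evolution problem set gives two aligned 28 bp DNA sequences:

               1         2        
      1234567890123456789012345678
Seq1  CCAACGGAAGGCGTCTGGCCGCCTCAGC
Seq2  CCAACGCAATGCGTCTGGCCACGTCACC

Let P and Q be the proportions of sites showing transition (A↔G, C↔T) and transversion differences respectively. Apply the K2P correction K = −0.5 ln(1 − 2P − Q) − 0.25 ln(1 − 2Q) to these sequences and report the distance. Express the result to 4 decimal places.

Mismatches occur at site 7 (G/C, transversion), site 10 (G/T, transversion), site 21 (G/A, transition), site 23 (C/G, transversion), site 27 (G/C, transversion).
Of the 5 differences, 1 transition and 4 transversions over 28 sites: P = 1/28 = 0.035714, Q = 4/28 = 0.142857.
d = −0.5·ln(0.785715) − 0.25·ln(0.714286) = −0.5·(-0.241161) − 0.25·(-0.336472) = 0.2047.

0.2047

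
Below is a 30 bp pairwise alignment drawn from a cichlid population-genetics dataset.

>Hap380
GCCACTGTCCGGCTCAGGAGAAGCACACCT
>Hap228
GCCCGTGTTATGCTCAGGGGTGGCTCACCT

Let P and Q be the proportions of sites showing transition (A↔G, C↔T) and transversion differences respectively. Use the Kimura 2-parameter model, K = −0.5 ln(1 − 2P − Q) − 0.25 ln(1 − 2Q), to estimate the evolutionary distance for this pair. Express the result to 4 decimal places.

0.3831

Differing sites — 4:A/C (Tv); 5:C/G (Tv); 9:C/T (Ti); 10:C/A (Tv); 11:G/T (Tv); 19:A/G (Ti); 21:A/T (Tv); 22:A/G (Ti); 25:A/T (Tv).
Of the 9 differences, 3 transitions and 6 transversions over 30 sites: P = 3/30 = 0.100000, Q = 6/30 = 0.200000.
d = −0.5·ln(0.600000) − 0.25·ln(0.600000) = −0.5·(-0.510826) − 0.25·(-0.510826) = 0.3831.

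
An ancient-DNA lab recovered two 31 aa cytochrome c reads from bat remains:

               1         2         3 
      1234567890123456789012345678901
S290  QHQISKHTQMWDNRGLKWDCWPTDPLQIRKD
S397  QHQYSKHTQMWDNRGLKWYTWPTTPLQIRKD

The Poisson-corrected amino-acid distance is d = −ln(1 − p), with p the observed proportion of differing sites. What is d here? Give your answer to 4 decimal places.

The sequences differ at positions 4 (I/Y), 19 (D/Y), 20 (C/T), 24 (D/T).
p = 4/31 = 0.129032.
d = −ln(1 − 0.129032) = −ln(0.870968) = 0.1382.

0.1382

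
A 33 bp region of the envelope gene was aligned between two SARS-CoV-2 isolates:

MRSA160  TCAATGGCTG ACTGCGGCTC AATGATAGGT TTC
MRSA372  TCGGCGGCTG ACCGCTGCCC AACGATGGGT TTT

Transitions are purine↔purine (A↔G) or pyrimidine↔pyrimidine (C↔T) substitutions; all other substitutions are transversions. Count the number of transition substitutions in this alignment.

8

The sequences differ at positions 3 (A/G, transition), 4 (A/G, transition), 5 (T/C, transition), 13 (T/C, transition), 16 (G/T, transversion), 19 (T/C, transition), 23 (T/C, transition), 27 (A/G, transition), 33 (C/T, transition).
Of the 9 differences, 8 transitions and 1 transversion, so the answer is 8.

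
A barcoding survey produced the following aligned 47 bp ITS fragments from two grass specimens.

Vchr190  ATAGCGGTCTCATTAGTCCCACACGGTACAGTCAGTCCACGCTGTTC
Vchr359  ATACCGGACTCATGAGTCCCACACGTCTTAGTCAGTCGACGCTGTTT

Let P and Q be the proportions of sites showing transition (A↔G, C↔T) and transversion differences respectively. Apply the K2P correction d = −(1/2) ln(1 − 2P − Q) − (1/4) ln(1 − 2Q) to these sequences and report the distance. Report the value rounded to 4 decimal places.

Mismatches occur at site 4 (G↔C, transversion), site 8 (T↔A, transversion), site 14 (T↔G, transversion), site 26 (G↔T, transversion), site 27 (T↔C, transition), site 28 (A↔T, transversion), site 29 (C↔T, transition), site 38 (C↔G, transversion), site 47 (C↔T, transition).
Of the 9 differences, 3 transitions and 6 transversions over 47 sites: P = 3/47 = 0.063830, Q = 6/47 = 0.127660.
d = −0.5·ln(0.744680) − 0.25·ln(0.744680) = −0.5·(-0.294801) − 0.25·(-0.294801) = 0.2211.

0.2211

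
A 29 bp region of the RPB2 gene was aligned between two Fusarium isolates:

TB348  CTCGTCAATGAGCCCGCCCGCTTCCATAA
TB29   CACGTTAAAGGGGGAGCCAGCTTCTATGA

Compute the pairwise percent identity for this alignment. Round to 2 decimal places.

Mismatches occur at site 2 (T↔A), site 6 (C↔T), site 9 (T↔A), site 11 (A↔G), site 13 (C↔G), site 14 (C↔G), site 15 (C↔A), site 19 (C↔A), site 25 (C↔T), site 28 (A↔G).
19 of the 29 sites match, so the percent identity is 19/29 × 100 = 65.52%.

65.52%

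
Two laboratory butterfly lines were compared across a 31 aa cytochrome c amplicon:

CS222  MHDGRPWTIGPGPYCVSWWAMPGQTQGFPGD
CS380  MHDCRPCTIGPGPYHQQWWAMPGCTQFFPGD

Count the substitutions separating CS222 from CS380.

7

The sequences differ at positions 4 (G/C), 7 (W/C), 15 (C/H), 16 (V/Q), 17 (S/Q), 24 (Q/C), 27 (G/F).
That gives 7 mismatches out of 31 aligned sites, so the Hamming distance is 7.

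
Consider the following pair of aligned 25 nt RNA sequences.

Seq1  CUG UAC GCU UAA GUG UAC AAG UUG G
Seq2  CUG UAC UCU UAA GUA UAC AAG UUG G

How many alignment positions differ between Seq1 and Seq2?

The sequences differ at positions 7 (G/U), 15 (G/A).
That gives 2 mismatches out of 25 aligned sites, so the Hamming distance is 2.

2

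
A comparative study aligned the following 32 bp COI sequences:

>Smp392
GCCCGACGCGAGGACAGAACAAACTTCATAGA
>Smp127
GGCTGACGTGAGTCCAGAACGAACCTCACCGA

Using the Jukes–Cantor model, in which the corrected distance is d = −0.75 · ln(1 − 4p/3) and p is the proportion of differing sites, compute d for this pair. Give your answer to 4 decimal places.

0.3525

Differing sites — 2:C/G; 4:C/T; 9:C/T; 13:G/T; 14:A/C; 21:A/G; 25:T/C; 29:T/C; 30:A/C.
p = 9/32 = 0.281250.
d = −0.75 · ln(1 − (4/3)·0.281250) = −0.75 · ln(0.625000) = −0.75 · (-0.470004) = 0.3525.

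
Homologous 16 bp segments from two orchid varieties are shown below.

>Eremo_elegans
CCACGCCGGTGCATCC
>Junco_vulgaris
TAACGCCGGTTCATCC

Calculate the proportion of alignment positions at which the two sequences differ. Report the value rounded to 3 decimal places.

Differing sites — 1:C/T; 2:C/A; 11:G/T.
There are 3 differences over 16 sites, so p = 3/16 = 0.188.

0.188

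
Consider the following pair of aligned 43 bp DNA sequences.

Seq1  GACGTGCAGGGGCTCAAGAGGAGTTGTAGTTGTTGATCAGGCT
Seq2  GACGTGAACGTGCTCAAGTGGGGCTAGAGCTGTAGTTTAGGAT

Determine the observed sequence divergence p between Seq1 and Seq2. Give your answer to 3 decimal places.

0.302

Mismatches occur at site 7 (C↔A), site 9 (G↔C), site 11 (G↔T), site 19 (A↔T), site 22 (A↔G), site 24 (T↔C), site 26 (G↔A), site 27 (T↔G), site 30 (T↔C), site 34 (T↔A), site 36 (A↔T), site 38 (C↔T), site 42 (C↔A).
There are 13 differences over 43 sites, so p = 13/43 = 0.302.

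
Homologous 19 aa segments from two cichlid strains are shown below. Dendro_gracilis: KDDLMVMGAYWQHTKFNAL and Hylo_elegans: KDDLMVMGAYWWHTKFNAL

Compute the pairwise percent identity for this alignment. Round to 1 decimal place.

94.7%

The sequences differ at position 12 (Q/W).
18 of the 19 sites match, so the percent identity is 18/19 × 100 = 94.7%.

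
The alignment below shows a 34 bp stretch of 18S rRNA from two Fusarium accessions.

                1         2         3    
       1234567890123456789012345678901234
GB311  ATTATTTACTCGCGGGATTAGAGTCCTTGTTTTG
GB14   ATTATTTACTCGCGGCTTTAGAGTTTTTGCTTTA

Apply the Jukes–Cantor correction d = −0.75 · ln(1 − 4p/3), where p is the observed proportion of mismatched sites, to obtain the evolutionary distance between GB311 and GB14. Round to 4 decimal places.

0.2012

Mismatches occur at site 16 (G↔C), site 17 (A↔T), site 25 (C↔T), site 26 (C↔T), site 30 (T↔C), site 34 (G↔A).
p = 6/34 = 0.176471.
d = −0.75 · ln(1 − (4/3)·0.176471) = −0.75 · ln(0.764705) = −0.75 · (-0.268265) = 0.2012.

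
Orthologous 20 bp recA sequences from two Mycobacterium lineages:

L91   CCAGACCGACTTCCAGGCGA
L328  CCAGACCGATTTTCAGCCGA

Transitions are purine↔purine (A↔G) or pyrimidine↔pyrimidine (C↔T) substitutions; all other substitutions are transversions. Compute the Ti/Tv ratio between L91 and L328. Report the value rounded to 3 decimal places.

2.000

Mismatches occur at site 10 (C/T, transition), site 13 (C/T, transition), site 17 (G/C, transversion).
Of the 3 differences, 2 transitions and 1 transversion, so Ti/Tv = 2/1 = 2.000.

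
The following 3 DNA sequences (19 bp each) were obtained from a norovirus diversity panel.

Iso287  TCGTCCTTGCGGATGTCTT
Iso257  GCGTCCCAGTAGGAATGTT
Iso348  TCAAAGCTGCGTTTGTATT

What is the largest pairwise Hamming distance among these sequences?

Pairwise Hamming distances:
  Iso287 vs Iso257: 9
  Iso287 vs Iso348: 8
  Iso257 vs Iso348: 13
The largest is 13, between Iso257 and Iso348.

13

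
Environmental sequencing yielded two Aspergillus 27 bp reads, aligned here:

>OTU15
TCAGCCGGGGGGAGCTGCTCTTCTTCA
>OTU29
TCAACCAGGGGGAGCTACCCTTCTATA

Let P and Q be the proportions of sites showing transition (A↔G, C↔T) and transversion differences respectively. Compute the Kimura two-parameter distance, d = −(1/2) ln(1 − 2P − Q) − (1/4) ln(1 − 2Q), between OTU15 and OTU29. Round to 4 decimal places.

Differing sites — 4:G/A (Ti); 7:G/A (Ti); 17:G/A (Ti); 19:T/C (Ti); 25:T/A (Tv); 26:C/T (Ti).
Of the 6 differences, 5 transitions and 1 transversion over 27 sites: P = 5/27 = 0.185185, Q = 1/27 = 0.037037.
d = −0.5·ln(0.592593) − 0.25·ln(0.925926) = −0.5·(-0.523247) − 0.25·(-0.076961) = 0.2809.

0.2809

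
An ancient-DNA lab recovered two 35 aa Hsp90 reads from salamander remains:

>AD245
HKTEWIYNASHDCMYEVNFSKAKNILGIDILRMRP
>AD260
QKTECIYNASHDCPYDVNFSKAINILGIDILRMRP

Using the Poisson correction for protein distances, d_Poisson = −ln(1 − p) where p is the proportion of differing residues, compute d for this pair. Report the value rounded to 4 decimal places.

0.1542

Mismatches occur at site 1 (H↔Q), site 5 (W↔C), site 14 (M↔P), site 16 (E↔D), site 23 (K↔I).
p = 5/35 = 0.142857.
d = −ln(1 − 0.142857) = −ln(0.857143) = 0.1542.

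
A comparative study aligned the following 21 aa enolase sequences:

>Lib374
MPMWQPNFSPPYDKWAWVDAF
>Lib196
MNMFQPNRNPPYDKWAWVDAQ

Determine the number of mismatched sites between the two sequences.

The sequences differ at positions 2 (P/N), 4 (W/F), 8 (F/R), 9 (S/N), 21 (F/Q).
That gives 5 mismatches out of 21 aligned sites, so the Hamming distance is 5.

5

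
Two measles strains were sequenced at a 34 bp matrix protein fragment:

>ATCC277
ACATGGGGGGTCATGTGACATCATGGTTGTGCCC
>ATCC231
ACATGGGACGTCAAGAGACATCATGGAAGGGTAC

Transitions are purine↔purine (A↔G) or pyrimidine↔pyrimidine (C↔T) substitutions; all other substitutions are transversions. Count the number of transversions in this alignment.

Differing sites — 8:G/A (Ti); 9:G/C (Tv); 14:T/A (Tv); 16:T/A (Tv); 27:T/A (Tv); 28:T/A (Tv); 30:T/G (Tv); 32:C/T (Ti); 33:C/A (Tv).
Of the 9 differences, 2 transitions and 7 transversions, so the answer is 7.

7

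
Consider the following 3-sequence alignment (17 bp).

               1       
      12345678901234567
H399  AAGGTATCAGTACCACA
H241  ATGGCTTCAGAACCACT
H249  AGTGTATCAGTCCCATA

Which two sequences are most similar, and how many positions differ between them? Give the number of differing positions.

Pairwise Hamming distances:
  H399 vs H241: 5
  H399 vs H249: 4
  H241 vs H249: 8
The smallest is 4, between H399 and H249.

4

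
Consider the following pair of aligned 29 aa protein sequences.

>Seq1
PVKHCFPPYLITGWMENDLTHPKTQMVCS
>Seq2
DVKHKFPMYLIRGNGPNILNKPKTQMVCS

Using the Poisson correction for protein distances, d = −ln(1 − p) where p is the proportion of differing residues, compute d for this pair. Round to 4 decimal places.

Mismatches occur at site 1 (P→D), site 5 (C→K), site 8 (P→M), site 12 (T→R), site 14 (W→N), site 15 (M→G), site 16 (E→P), site 18 (D→I), site 20 (T→N), site 21 (H→K).
p = 10/29 = 0.344828.
d = −ln(1 − 0.344828) = −ln(0.655172) = 0.4229.

0.4229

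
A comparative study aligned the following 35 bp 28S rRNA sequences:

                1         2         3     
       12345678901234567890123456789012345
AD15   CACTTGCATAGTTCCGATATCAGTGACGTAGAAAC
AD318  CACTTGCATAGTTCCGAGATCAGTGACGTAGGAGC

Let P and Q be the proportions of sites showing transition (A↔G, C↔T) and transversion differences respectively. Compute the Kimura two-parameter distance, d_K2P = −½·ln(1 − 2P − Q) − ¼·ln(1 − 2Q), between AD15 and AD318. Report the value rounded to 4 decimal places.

Differing sites — 18:T/G (Tv); 32:A/G (Ti); 34:A/G (Ti).
Of the 3 differences, 2 transitions and 1 transversion over 35 sites: P = 2/35 = 0.057143, Q = 1/35 = 0.028571.
d = −0.5·ln(0.857143) − 0.25·ln(0.942858) = −0.5·(-0.154151) − 0.25·(-0.058840) = 0.0918.

0.0918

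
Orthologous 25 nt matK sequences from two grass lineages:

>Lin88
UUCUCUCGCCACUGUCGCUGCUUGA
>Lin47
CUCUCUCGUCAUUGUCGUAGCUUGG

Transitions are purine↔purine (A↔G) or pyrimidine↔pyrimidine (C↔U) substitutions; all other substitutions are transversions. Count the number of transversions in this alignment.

1

The sequences differ at positions 1 (U/C, transition), 9 (C/U, transition), 12 (C/U, transition), 18 (C/U, transition), 19 (U/A, transversion), 25 (A/G, transition).
Of the 6 differences, 5 transitions and 1 transversion, so the answer is 1.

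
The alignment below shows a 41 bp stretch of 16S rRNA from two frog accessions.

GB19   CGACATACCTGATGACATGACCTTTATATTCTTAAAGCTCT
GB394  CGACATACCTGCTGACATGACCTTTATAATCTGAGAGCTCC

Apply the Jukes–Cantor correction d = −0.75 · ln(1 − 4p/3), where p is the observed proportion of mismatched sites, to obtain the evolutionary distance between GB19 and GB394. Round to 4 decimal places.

0.1331

Mismatches occur at site 12 (A/C), site 29 (T/A), site 33 (T/G), site 35 (A/G), site 41 (T/C).
p = 5/41 = 0.121951.
d = −0.75 · ln(1 − (4/3)·0.121951) = −0.75 · ln(0.837399) = −0.75 · (-0.177455) = 0.1331.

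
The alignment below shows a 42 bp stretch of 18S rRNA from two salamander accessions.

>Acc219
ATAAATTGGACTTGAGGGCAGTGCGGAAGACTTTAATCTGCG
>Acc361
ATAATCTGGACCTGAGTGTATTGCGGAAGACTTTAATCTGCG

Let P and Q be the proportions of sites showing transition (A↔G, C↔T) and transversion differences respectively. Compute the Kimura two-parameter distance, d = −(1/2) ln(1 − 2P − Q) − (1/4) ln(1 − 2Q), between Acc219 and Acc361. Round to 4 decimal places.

Mismatches occur at site 5 (A/T, transversion), site 6 (T/C, transition), site 12 (T/C, transition), site 17 (G/T, transversion), site 19 (C/T, transition), site 21 (G/T, transversion).
Of the 6 differences, 3 transitions and 3 transversions over 42 sites: P = 3/42 = 0.071429, Q = 3/42 = 0.071429.
d = −0.5·ln(0.785713) − 0.25·ln(0.857142) = −0.5·(-0.241164) − 0.25·(-0.154152) = 0.1591.

0.1591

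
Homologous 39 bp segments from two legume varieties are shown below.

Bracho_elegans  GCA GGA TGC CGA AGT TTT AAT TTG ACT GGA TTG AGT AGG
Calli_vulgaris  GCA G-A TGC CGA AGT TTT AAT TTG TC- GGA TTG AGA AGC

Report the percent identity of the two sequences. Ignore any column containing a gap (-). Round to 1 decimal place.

Excluding the 2 gap columns leaves 37 comparable sites.
Differing sites — 25:A/T; 36:T/A; 39:G/C.
34 of the 37 comparable sites match, so the percent identity is 34/37 × 100 = 91.9%.

91.9%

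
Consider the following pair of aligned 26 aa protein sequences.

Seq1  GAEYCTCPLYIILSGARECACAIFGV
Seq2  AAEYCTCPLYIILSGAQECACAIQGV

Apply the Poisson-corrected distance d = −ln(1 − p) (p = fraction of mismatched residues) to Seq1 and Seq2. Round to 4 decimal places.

0.1226

Differing sites — 1:G/A; 17:R/Q; 24:F/Q.
p = 3/26 = 0.115385.
d = −ln(1 − 0.115385) = −ln(0.884615) = 0.1226.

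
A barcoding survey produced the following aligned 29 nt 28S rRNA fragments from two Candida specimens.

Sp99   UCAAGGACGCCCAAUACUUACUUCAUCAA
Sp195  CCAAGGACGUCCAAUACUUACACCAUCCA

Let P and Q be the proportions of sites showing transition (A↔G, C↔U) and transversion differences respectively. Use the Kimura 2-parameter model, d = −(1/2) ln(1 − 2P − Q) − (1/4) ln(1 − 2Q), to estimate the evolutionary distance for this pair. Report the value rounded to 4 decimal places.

0.1985

Differing sites — 1:U/C (Ti); 10:C/U (Ti); 22:U/A (Tv); 23:U/C (Ti); 28:A/C (Tv).
Of the 5 differences, 3 transitions and 2 transversions over 29 sites: P = 3/29 = 0.103448, Q = 2/29 = 0.068966.
d = −0.5·ln(0.724138) − 0.25·ln(0.862068) = −0.5·(-0.322773) − 0.25·(-0.148421) = 0.1985.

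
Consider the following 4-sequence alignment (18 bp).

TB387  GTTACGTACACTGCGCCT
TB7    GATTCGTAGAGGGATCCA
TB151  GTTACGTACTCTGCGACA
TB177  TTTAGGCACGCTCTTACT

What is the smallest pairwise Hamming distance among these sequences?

3

Pairwise Hamming distances:
  TB387 vs TB7: 8
  TB387 vs TB151: 3
  TB387 vs TB177: 8
  TB7 vs TB151: 9
  TB7 vs TB177: 13
  TB151 vs TB177: 8
The smallest is 3, between TB387 and TB151.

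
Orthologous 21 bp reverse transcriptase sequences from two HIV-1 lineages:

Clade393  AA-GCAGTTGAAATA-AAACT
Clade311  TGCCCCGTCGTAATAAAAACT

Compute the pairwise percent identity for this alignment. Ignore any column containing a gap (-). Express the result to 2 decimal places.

68.42%

Excluding the 2 gap columns leaves 19 comparable sites.
The sequences differ at positions 1 (A/T), 2 (A/G), 4 (G/C), 6 (A/C), 9 (T/C), 11 (A/T).
13 of the 19 comparable sites match, so the percent identity is 13/19 × 100 = 68.42%.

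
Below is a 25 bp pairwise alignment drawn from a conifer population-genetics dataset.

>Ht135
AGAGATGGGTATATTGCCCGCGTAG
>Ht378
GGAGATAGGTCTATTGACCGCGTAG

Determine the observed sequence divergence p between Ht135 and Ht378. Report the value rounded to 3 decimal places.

Mismatches occur at site 1 (A↔G), site 7 (G↔A), site 11 (A↔C), site 17 (C↔A).
There are 4 differences over 25 sites, so p = 4/25 = 0.160.

0.160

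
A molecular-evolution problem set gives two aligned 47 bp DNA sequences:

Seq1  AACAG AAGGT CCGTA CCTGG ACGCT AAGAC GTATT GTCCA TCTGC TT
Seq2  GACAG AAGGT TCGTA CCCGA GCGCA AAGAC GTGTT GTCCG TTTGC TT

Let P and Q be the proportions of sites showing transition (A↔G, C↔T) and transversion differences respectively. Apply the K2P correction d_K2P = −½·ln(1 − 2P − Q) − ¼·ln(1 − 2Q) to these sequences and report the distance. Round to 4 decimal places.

0.2353

Mismatches occur at site 1 (A→G, transition), site 11 (C→T, transition), site 18 (T→C, transition), site 20 (G→A, transition), site 21 (A→G, transition), site 25 (T→A, transversion), site 33 (A→G, transition), site 40 (A→G, transition), site 42 (C→T, transition).
Of the 9 differences, 8 transitions and 1 transversion over 47 sites: P = 8/47 = 0.170213, Q = 1/47 = 0.021277.
d = −0.5·ln(0.638297) − 0.25·ln(0.957446) = −0.5·(-0.448952) − 0.25·(-0.043486) = 0.2353.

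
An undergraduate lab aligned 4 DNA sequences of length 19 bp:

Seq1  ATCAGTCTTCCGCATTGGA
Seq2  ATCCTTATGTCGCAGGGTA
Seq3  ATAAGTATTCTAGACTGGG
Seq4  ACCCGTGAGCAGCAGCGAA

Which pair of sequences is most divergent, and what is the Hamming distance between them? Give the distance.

Pairwise Hamming distances:
  Seq1 vs Seq2: 8
  Seq1 vs Seq3: 7
  Seq1 vs Seq4: 9
  Seq2 vs Seq3: 12
  Seq2 vs Seq4: 8
  Seq3 vs Seq4: 13
The largest is 13, between Seq3 and Seq4.

13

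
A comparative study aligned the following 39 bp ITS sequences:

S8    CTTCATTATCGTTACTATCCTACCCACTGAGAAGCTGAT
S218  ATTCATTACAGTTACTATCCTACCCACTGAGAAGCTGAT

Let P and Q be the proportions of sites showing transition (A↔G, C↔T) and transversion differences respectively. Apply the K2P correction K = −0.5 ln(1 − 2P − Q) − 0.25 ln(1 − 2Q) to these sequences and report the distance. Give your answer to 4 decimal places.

0.0812

The sequences differ at positions 1 (C/A, transversion), 9 (T/C, transition), 10 (C/A, transversion).
Of the 3 differences, 1 transition and 2 transversions over 39 sites: P = 1/39 = 0.025641, Q = 2/39 = 0.051282.
d = −0.5·ln(0.897436) − 0.25·ln(0.897436) = −0.5·(-0.108213) − 0.25·(-0.108213) = 0.0812.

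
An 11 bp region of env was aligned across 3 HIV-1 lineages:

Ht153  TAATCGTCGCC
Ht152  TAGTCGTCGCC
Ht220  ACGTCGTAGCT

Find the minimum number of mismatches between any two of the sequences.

1

Pairwise Hamming distances:
  Ht153 vs Ht152: 1
  Ht153 vs Ht220: 5
  Ht152 vs Ht220: 4
The smallest is 1, between Ht153 and Ht152.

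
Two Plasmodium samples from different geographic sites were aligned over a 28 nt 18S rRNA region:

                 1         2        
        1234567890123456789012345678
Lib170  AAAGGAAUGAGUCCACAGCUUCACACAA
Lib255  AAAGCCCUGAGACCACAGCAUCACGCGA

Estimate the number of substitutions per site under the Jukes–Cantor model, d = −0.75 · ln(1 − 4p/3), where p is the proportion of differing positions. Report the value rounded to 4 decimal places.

0.3041

The sequences differ at positions 5 (G/C), 6 (A/C), 7 (A/C), 12 (U/A), 20 (U/A), 25 (A/G), 27 (A/G).
p = 7/28 = 0.250000.
d = −0.75 · ln(1 − (4/3)·0.250000) = −0.75 · ln(0.666667) = −0.75 · (-0.405465) = 0.3041.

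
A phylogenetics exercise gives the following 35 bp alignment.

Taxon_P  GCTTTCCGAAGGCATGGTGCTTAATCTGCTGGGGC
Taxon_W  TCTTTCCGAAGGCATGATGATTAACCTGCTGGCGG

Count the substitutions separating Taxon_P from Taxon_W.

The sequences differ at positions 1 (G/T), 17 (G/A), 20 (C/A), 25 (T/C), 33 (G/C), 35 (C/G).
That gives 6 mismatches out of 35 aligned sites, so the Hamming distance is 6.

6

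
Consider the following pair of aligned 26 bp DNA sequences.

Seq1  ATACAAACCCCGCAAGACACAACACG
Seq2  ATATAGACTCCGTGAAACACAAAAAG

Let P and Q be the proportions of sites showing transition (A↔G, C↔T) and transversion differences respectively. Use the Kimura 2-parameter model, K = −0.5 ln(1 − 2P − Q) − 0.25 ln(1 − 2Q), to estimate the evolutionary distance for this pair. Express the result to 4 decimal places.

Mismatches occur at site 4 (C↔T, transition), site 6 (A↔G, transition), site 9 (C↔T, transition), site 13 (C↔T, transition), site 14 (A↔G, transition), site 16 (G↔A, transition), site 23 (C↔A, transversion), site 25 (C↔A, transversion).
Of the 8 differences, 6 transitions and 2 transversions over 26 sites: P = 6/26 = 0.230769, Q = 2/26 = 0.076923.
d = −0.5·ln(0.461539) − 0.25·ln(0.846154) = −0.5·(-0.773189) − 0.25·(-0.167054) = 0.4284.

0.4284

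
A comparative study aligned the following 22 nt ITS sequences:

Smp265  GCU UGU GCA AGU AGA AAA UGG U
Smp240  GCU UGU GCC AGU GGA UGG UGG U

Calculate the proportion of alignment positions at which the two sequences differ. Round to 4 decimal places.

The sequences differ at positions 9 (A/C), 13 (A/G), 16 (A/U), 17 (A/G), 18 (A/G).
There are 5 differences over 22 sites, so p = 5/22 = 0.2273.

0.2273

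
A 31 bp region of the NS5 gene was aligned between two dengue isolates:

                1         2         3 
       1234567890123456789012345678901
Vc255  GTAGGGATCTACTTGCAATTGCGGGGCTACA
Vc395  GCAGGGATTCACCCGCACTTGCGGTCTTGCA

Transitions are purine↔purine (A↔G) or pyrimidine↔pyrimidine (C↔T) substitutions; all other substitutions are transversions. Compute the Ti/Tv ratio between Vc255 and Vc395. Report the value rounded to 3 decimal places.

2.333

Differing sites — 2:T/C (Ti); 9:C/T (Ti); 10:T/C (Ti); 13:T/C (Ti); 14:T/C (Ti); 18:A/C (Tv); 25:G/T (Tv); 26:G/C (Tv); 27:C/T (Ti); 29:A/G (Ti).
Of the 10 differences, 7 transitions and 3 transversions, so Ti/Tv = 7/3 = 2.333.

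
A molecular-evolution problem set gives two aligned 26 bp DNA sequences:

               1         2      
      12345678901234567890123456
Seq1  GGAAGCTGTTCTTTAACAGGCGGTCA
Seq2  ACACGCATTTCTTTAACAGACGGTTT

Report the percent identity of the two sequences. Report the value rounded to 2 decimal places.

69.23%

Mismatches occur at site 1 (G→A), site 2 (G→C), site 4 (A→C), site 7 (T→A), site 8 (G→T), site 20 (G→A), site 25 (C→T), site 26 (A→T).
18 of the 26 sites match, so the percent identity is 18/26 × 100 = 69.23%.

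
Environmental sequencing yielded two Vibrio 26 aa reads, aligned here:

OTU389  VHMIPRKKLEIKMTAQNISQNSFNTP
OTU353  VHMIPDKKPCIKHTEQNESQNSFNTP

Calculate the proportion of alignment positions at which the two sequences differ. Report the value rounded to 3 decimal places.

The sequences differ at positions 6 (R/D), 9 (L/P), 10 (E/C), 13 (M/H), 15 (A/E), 18 (I/E).
There are 6 differences over 26 sites, so p = 6/26 = 0.231.

0.231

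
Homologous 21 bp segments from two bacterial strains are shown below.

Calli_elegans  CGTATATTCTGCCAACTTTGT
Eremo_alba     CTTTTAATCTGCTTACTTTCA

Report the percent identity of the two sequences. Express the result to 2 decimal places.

66.67%

Mismatches occur at site 2 (G/T), site 4 (A/T), site 7 (T/A), site 13 (C/T), site 14 (A/T), site 20 (G/C), site 21 (T/A).
14 of the 21 sites match, so the percent identity is 14/21 × 100 = 66.67%.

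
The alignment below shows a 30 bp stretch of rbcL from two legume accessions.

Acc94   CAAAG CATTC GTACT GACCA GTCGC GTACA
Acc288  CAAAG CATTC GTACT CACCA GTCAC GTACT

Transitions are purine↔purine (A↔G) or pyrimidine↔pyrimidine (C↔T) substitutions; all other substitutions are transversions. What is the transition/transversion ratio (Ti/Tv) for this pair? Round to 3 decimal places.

0.500

Differing sites — 16:G/C (Tv); 24:G/A (Ti); 30:A/T (Tv).
Of the 3 differences, 1 transition and 2 transversions, so Ti/Tv = 1/2 = 0.500.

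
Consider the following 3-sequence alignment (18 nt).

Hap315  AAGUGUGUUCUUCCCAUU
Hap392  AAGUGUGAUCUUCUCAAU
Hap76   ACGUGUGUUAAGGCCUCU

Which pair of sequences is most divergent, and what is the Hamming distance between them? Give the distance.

Pairwise Hamming distances:
  Hap315 vs Hap392: 3
  Hap315 vs Hap76: 7
  Hap392 vs Hap76: 9
The largest is 9, between Hap392 and Hap76.

9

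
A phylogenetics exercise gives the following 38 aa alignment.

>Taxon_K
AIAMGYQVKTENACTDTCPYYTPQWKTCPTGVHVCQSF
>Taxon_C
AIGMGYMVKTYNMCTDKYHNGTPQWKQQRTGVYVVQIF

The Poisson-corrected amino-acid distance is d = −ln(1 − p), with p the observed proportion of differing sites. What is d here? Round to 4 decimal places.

The sequences differ at positions 3 (A/G), 7 (Q/M), 11 (E/Y), 13 (A/M), 17 (T/K), 18 (C/Y), 19 (P/H), 20 (Y/N), 21 (Y/G), 27 (T/Q), 28 (C/Q), 29 (P/R), 33 (H/Y), 35 (C/V), 37 (S/I).
p = 15/38 = 0.394737.
d = −ln(1 − 0.394737) = −ln(0.605263) = 0.5021.

0.5021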